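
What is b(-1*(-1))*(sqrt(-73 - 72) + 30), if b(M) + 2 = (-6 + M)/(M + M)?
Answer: -135 - 9*I*sqrt(145)/2 ≈ -135.0 - 54.187*I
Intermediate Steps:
b(M) = -2 + (-6 + M)/(2*M) (b(M) = -2 + (-6 + M)/(M + M) = -2 + (-6 + M)/((2*M)) = -2 + (-6 + M)*(1/(2*M)) = -2 + (-6 + M)/(2*M))
b(-1*(-1))*(sqrt(-73 - 72) + 30) = (-3/2 - 3/((-1*(-1))))*(sqrt(-73 - 72) + 30) = (-3/2 - 3/1)*(sqrt(-145) + 30) = (-3/2 - 3*1)*(I*sqrt(145) + 30) = (-3/2 - 3)*(30 + I*sqrt(145)) = -9*(30 + I*sqrt(145))/2 = -135 - 9*I*sqrt(145)/2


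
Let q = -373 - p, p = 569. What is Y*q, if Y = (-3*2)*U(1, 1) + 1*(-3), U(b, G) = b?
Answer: 8478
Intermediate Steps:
q = -942 (q = -373 - 1*569 = -373 - 569 = -942)
Y = -9 (Y = -3*2*1 + 1*(-3) = -6*1 - 3 = -6 - 3 = -9)
Y*q = -9*(-942) = 8478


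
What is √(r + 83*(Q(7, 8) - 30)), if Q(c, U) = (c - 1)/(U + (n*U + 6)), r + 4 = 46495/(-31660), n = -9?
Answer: I*√21108707510897/91814 ≈ 50.041*I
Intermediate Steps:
r = -34627/6332 (r = -4 + 46495/(-31660) = -4 + 46495*(-1/31660) = -4 - 9299/6332 = -34627/6332 ≈ -5.4686)
Q(c, U) = (-1 + c)/(6 - 8*U) (Q(c, U) = (c - 1)/(U + (-9*U + 6)) = (-1 + c)/(U + (6 - 9*U)) = (-1 + c)/(6 - 8*U))
√(r + 83*(Q(7, 8) - 30)) = √(-34627/6332 + 83*((-1 + 7)/(2*(3 - 4*8)) - 30)) = √(-34627/6332 + 83*((½)*6/(3 - 32) - 30)) = √(-34627/6332 + 83*((½)*6/(-29) - 30)) = √(-34627/6332 + 83*((½)*(-1/29)*6 - 30)) = √(-34627/6332 + 83*(-3/29 - 30)) = √(-34627/6332 + 83*(-873/29)) = √(-34627/6332 - 72459/29) = √(-459814571/183628) = I*√21108707510897/91814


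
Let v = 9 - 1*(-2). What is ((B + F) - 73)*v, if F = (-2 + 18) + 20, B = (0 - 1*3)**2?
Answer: -308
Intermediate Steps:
B = 9 (B = (0 - 3)**2 = (-3)**2 = 9)
F = 36 (F = 16 + 20 = 36)
v = 11 (v = 9 + 2 = 11)
((B + F) - 73)*v = ((9 + 36) - 73)*11 = (45 - 73)*11 = -28*11 = -308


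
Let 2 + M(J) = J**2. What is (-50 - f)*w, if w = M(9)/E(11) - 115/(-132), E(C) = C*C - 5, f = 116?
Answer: -246593/957 ≈ -257.67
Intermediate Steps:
E(C) = -5 + C**2 (E(C) = C**2 - 5 = -5 + C**2)
M(J) = -2 + J**2
w = 2971/1914 (w = (-2 + 9**2)/(-5 + 11**2) - 115/(-132) = (-2 + 81)/(-5 + 121) - 115*(-1/132) = 79/116 + 115/132 = 2971/1914 ≈ 1.5522)
(-50 - f)*w = (-50 - 1*116)*(2971/1914) = (-50 - 116)*(2971/1914) = -166*2971/1914 = -246593/957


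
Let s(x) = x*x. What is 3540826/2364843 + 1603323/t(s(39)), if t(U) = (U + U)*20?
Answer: 34248128437/1229718360 ≈ 27.850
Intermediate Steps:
s(x) = x²
t(U) = 40*U (t(U) = (2*U)*20 = 40*U)
3540826/2364843 + 1603323/t(s(39)) = 3540826/2364843 + 1603323/((40*39²)) = 3540826*(1/2364843) + 1603323/((40*1521)) = 3540826/2364843 + 1603323/60840 = 3540826/2364843 + 1603323*(1/60840) = 3540826/2364843 + 178147/6760 = 34248128437/1229718360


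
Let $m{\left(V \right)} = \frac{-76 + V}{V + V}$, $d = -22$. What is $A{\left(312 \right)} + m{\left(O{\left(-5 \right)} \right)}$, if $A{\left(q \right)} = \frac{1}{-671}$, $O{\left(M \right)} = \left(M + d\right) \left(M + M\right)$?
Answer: $\frac{64817}{181170} \approx 0.35777$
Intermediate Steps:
$O{\left(M \right)} = 2 M \left(-22 + M\right)$ ($O{\left(M \right)} = \left(M - 22\right) \left(M + M\right) = \left(-22 + M\right) 2 M = 2 M \left(-22 + M\right)$)
$m{\left(V \right)} = \frac{-76 + V}{2 V}$
$A{\left(q \right)} = - \frac{1}{671}$
$A{\left(312 \right)} + m{\left(O{\left(-5 \right)} \right)} = - \frac{1}{671} + \frac{-76 + 2 \left(-5\right) \left(-22 - 5\right)}{2 \cdot 2 \left(-5\right) \left(-22 - 5\right)} = - \frac{1}{671} + \frac{-76 + 2 \left(-5\right) \left(-27\right)}{2 \cdot 2 \left(-5\right) \left(-27\right)} = - \frac{1}{671} + \frac{-76 + 270}{2 \cdot 270} = - \frac{1}{671} + \frac{1}{2} \cdot \frac{1}{270} \cdot 194 = - \frac{1}{671} + \frac{97}{270} = \frac{64817}{181170}$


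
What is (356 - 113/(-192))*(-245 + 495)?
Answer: 8558125/96 ≈ 89147.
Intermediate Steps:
(356 - 113/(-192))*(-245 + 495) = (356 - 113*(-1/192))*250 = (356 + 113/192)*250 = (68465/192)*250 = 8558125/96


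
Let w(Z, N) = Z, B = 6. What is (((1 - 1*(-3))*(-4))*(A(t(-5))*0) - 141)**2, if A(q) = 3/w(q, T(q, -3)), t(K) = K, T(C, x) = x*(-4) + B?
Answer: 19881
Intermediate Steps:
T(C, x) = 6 - 4*x (T(C, x) = x*(-4) + 6 = -4*x + 6 = 6 - 4*x)
A(q) = 3/q
(((1 - 1*(-3))*(-4))*(A(t(-5))*0) - 141)**2 = (((1 - 1*(-3))*(-4))*((3/(-5))*0) - 141)**2 = (((1 + 3)*(-4))*((3*(-1/5))*0) - 141)**2 = ((4*(-4))*(-3/5*0) - 141)**2 = (-16*0 - 141)**2 = (0 - 141)**2 = (-141)**2 = 19881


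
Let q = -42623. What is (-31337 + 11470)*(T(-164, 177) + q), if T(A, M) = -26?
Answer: 847307683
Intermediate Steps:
(-31337 + 11470)*(T(-164, 177) + q) = (-31337 + 11470)*(-26 - 42623) = -19867*(-42649) = 847307683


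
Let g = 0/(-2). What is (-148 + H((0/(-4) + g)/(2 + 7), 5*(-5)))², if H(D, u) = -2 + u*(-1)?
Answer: 15625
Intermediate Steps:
g = 0 (g = 0*(-½) = 0)
H(D, u) = -2 - u
(-148 + H((0/(-4) + g)/(2 + 7), 5*(-5)))² = (-148 + (-2 - 5*(-5)))² = (-148 + (-2 - 1*(-25)))² = (-148 + (-2 + 25))² = (-148 + 23)² = (-125)² = 15625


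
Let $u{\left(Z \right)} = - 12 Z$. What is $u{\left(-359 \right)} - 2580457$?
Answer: $-2576149$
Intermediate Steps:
$u{\left(-359 \right)} - 2580457 = \left(-12\right) \left(-359\right) - 2580457 = 4308 - 2580457 = -2576149$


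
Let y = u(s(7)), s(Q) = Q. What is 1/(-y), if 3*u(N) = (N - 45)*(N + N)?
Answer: 3/532 ≈ 0.0056391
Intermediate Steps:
u(N) = 2*N*(-45 + N)/3 (u(N) = ((N - 45)*(N + N))/3 = ((-45 + N)*(2*N))/3 = (2*N*(-45 + N))/3 = 2*N*(-45 + N)/3)
y = -532/3 (y = (⅔)*7*(-45 + 7) = (⅔)*7*(-38) = -532/3 ≈ -177.33)
1/(-y) = 1/(-1*(-532/3)) = 1/(532/3) = 3/532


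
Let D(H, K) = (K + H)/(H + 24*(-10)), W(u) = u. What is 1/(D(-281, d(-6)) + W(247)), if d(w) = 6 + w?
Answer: 521/128968 ≈ 0.0040398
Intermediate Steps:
D(H, K) = (H + K)/(-240 + H) (D(H, K) = (H + K)/(H - 240) = (H + K)/(-240 + H))
1/(D(-281, d(-6)) + W(247)) = 1/((-281 + (6 - 6))/(-240 - 281) + 247) = 1/((-281 + 0)/(-521) + 247) = 1/(-1/521*(-281) + 247) = 1/(281/521 + 247) = 1/(128968/521) = 521/128968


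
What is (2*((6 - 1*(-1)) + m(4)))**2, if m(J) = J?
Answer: 484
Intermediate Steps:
(2*((6 - 1*(-1)) + m(4)))**2 = (2*((6 - 1*(-1)) + 4))**2 = (2*((6 + 1) + 4))**2 = (2*(7 + 4))**2 = (2*11)**2 = 22**2 = 484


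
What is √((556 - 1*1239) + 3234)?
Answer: √2551 ≈ 50.507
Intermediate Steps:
√((556 - 1*1239) + 3234) = √((556 - 1239) + 3234) = √(-683 + 3234) = √2551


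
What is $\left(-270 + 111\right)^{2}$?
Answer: $25281$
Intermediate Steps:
$\left(-270 + 111\right)^{2} = \left(-159\right)^{2} = 25281$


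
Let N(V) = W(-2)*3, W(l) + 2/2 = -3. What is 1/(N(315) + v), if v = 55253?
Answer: 1/55241 ≈ 1.8102e-5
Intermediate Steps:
W(l) = -4 (W(l) = -1 - 3 = -4)
N(V) = -12 (N(V) = -4*3 = -12)
1/(N(315) + v) = 1/(-12 + 55253) = 1/55241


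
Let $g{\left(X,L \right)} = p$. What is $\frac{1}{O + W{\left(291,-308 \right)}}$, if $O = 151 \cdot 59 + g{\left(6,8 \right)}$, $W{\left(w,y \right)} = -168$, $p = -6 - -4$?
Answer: $\frac{1}{8739} \approx 0.00011443$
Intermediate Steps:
$p = -2$ ($p = -6 + 4 = -2$)
$g{\left(X,L \right)} = -2$
$O = 8907$ ($O = 151 \cdot 59 - 2 = 8909 - 2 = 8907$)
$\frac{1}{O + W{\left(291,-308 \right)}} = \frac{1}{8907 - 168} = \frac{1}{8739}$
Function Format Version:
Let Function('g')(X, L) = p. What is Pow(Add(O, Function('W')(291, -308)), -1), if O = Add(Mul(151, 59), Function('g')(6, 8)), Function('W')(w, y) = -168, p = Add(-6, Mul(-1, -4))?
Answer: Rational(1, 8739) ≈ 0.00011443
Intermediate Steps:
p = -2 (p = Add(-6, 4) = -2)
Function('g')(X, L) = -2
O = 8907 (O = Add(Mul(151, 59), -2) = Add(8909, -2) = 8907)
Pow(Add(O, Function('W')(291, -308)), -1) = Pow(Add(8907, -168), -1) = Pow(8739, -1) = Rational(1, 8739)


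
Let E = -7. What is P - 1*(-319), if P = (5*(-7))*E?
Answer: 564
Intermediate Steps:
P = 245 (P = (5*(-7))*(-7) = -35*(-7) = 245)
P - 1*(-319) = 245 - 1*(-319) = 245 + 319 = 564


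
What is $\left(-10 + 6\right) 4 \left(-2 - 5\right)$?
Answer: $112$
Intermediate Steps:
$\left(-10 + 6\right) 4 \left(-2 - 5\right) = - 4 \cdot 4 \left(-7\right) = \left(-4\right) \left(-28\right) = 112$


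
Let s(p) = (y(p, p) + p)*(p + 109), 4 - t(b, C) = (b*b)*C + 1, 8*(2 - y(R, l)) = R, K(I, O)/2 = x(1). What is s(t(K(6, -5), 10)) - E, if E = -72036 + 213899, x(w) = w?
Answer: -144050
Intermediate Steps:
K(I, O) = 2 (K(I, O) = 2*1 = 2)
y(R, l) = 2 - R/8
t(b, C) = 3 - C*b² (t(b, C) = 4 - ((b*b)*C + 1) = 4 - (b²*C + 1) = 4 - (C*b² + 1) = 4 - (1 + C*b²) = 4 + (-1 - C*b²) = 3 - C*b²)
s(p) = (2 + 7*p/8)*(109 + p) (s(p) = ((2 - p/8) + p)*(p + 109) = (2 + 7*p/8)*(109 + p))
E = 141863
s(t(K(6, -5), 10)) - E = (218 + 7*(3 - 1*10*2²)²/8 + 779*(3 - 1*10*2²)/8) - 1*141863 = (218 + 7*(3 - 1*10*4)²/8 + 779*(3 - 1*10*4)/8) - 141863 = (218 + 7*(3 - 40)²/8 + 779*(3 - 40)/8) - 141863 = (218 + (7/8)*(-37)² + (779/8)*(-37)) - 141863 = (218 + (7/8)*1369 - 28823/8) - 141863 = (218 + 9583/8 - 28823/8) - 141863 = -2187 - 141863 = -144050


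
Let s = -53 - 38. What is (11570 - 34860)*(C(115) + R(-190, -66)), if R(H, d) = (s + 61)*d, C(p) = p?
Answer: -48792550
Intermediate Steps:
s = -91
R(H, d) = -30*d (R(H, d) = (-91 + 61)*d = -30*d)
(11570 - 34860)*(C(115) + R(-190, -66)) = (11570 - 34860)*(115 - 30*(-66)) = -23290*(115 + 1980) = -23290*2095 = -48792550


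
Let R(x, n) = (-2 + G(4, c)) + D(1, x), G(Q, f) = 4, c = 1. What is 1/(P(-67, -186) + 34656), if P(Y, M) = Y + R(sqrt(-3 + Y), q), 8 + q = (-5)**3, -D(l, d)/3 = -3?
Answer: 1/34600 ≈ 2.8902e-5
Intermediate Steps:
D(l, d) = 9 (D(l, d) = -3*(-3) = 9)
q = -133 (q = -8 + (-5)**3 = -8 - 125 = -133)
R(x, n) = 11 (R(x, n) = (-2 + 4) + 9 = 2 + 9 = 11)
P(Y, M) = 11 + Y (P(Y, M) = Y + 11 = 11 + Y)
1/(P(-67, -186) + 34656) = 1/((11 - 67) + 34656) = 1/(-56 + 34656) = 1/34600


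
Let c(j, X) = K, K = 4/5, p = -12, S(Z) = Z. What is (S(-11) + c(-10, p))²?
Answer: 2601/25 ≈ 104.04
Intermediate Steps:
K = ⅘ (K = 4*(⅕) = ⅘ ≈ 0.80000)
c(j, X) = ⅘
(S(-11) + c(-10, p))² = (-11 + ⅘)² = (-51/5)² = 2601/25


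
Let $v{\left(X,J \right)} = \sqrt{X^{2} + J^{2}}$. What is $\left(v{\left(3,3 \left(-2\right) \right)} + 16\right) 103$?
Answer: $1648 + 309 \sqrt{5} \approx 2338.9$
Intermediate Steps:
$v{\left(X,J \right)} = \sqrt{J^{2} + X^{2}}$
$\left(v{\left(3,3 \left(-2\right) \right)} + 16\right) 103 = \left(\sqrt{\left(3 \left(-2\right)\right)^{2} + 3^{2}} + 16\right) 103 = \left(\sqrt{\left(-6\right)^{2} + 9} + 16\right) 103 = \left(\sqrt{36 + 9} + 16\right) 103 = \left(\sqrt{45} + 16\right) 103 = \left(3 \sqrt{5} + 16\right) 103 = \left(16 + 3 \sqrt{5}\right) 103 = 1648 + 309 \sqrt{5}$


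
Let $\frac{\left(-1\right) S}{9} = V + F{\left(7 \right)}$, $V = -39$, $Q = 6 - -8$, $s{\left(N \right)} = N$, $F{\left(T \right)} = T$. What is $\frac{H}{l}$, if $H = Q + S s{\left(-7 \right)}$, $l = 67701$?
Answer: $- \frac{2002}{67701} \approx -0.029571$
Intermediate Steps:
$Q = 14$ ($Q = 6 + 8 = 14$)
$S = 288$ ($S = - 9 \left(-39 + 7\right) = \left(-9\right) \left(-32\right) = 288$)
$H = -2002$ ($H = 14 + 288 \left(-7\right) = 14 - 2016 = -2002$)
$\frac{H}{l} = - \frac{2002}{67701}$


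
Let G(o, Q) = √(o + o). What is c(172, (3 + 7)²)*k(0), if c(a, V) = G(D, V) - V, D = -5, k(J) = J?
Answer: 0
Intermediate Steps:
G(o, Q) = √2*√o (G(o, Q) = √(2*o) = √2*√o)
c(a, V) = -V + I*√10 (c(a, V) = √2*√(-5) - V = √2*(I*√5) - V = I*√10 - V = -V + I*√10)
c(172, (3 + 7)²)*k(0) = (-(3 + 7)² + I*√10)*0 = (-1*10² + I*√10)*0 = (-1*100 + I*√10)*0 = (-100 + I*√10)*0 = 0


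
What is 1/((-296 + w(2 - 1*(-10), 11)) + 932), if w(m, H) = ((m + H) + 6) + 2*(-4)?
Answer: 1/657 ≈ 0.0015221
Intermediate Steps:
w(m, H) = -2 + H + m (w(m, H) = ((H + m) + 6) - 8 = (6 + H + m) - 8 = -2 + H + m)
1/((-296 + w(2 - 1*(-10), 11)) + 932) = 1/((-296 + (-2 + 11 + (2 - 1*(-10)))) + 932) = 1/((-296 + (-2 + 11 + (2 + 10))) + 932) = 1/((-296 + (-2 + 11 + 12)) + 932) = 1/((-296 + 21) + 932) = 1/(-275 + 932) = 1/657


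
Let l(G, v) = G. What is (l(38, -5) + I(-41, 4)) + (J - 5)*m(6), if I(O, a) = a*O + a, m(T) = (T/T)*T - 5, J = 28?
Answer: -99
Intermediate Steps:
m(T) = -5 + T (m(T) = 1*T - 5 = T - 5 = -5 + T)
I(O, a) = a + O*a (I(O, a) = O*a + a = a + O*a)
(l(38, -5) + I(-41, 4)) + (J - 5)*m(6) = (38 + 4*(1 - 41)) + (28 - 5)*(-5 + 6) = (38 + 4*(-40)) + 23*1 = (38 - 160) + 23 = -122 + 23 = -99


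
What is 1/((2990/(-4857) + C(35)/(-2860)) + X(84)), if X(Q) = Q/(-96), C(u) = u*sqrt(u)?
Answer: -46020488078136/68436600881749 + 377824631184*sqrt(35)/68436600881749 ≈ -0.63979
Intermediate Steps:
C(u) = u**(3/2)
X(Q) = -Q/96 (X(Q) = Q*(-1/96) = -Q/96)
1/((2990/(-4857) + C(35)/(-2860)) + X(84)) = 1/((2990/(-4857) + 35**(3/2)/(-2860)) - 1/96*84) = 1/((2990*(-1/4857) + (35*sqrt(35))*(-1/2860)) - 7/8) = 1/((-2990/4857 - 7*sqrt(35)/572) - 7/8) = 1/(-57919/38856 - 7*sqrt(35)/572)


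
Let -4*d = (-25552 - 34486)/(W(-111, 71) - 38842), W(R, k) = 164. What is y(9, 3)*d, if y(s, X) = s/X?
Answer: -90057/77356 ≈ -1.1642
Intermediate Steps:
d = -30019/77356 (d = -(-25552 - 34486)/(4*(164 - 38842)) = -(-30019)/(2*(-38678)) = -(-30019)*(-1)/(2*38678) = -¼*30019/19339 = -30019/77356 ≈ -0.38806)
y(9, 3)*d = (9/3)*(-30019/77356) = (9*(⅓))*(-30019/77356) = 3*(-30019/77356) = -90057/77356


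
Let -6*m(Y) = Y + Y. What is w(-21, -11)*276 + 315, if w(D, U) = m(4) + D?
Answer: -5849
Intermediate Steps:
m(Y) = -Y/3 (m(Y) = -(Y + Y)/6 = -Y/3)
w(D, U) = -4/3 + D (w(D, U) = -⅓*4 + D = -4/3 + D)
w(-21, -11)*276 + 315 = (-4/3 - 21)*276 + 315 = -67/3*276 + 315 = -6164 + 315 = -5849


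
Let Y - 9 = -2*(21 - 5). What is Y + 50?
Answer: 27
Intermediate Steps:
Y = -23 (Y = 9 - 2*(21 - 5) = 9 - 2*16 = 9 - 32 = -23)
Y + 50 = -23 + 50 = 27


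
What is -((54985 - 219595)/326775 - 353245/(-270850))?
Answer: -188925377/236018690 ≈ -0.80047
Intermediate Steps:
-((54985 - 219595)/326775 - 353245/(-270850)) = -(-164610*1/326775 - 353245*(-1/270850)) = -(-10974/21785 + 70649/54170) = -1*188925377/236018690 = -188925377/236018690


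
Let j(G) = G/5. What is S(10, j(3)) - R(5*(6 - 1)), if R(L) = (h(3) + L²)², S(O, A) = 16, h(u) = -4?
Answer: -385625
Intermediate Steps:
j(G) = G/5 (j(G) = G*(⅕) = G/5)
R(L) = (-4 + L²)²
S(10, j(3)) - R(5*(6 - 1)) = 16 - (-4 + (5*(6 - 1))²)² = 16 - (-4 + (5*5)²)² = 16 - (-4 + 25²)² = 16 - (-4 + 625)² = 16 - 1*621² = 16 - 1*385641 = 16 - 385641 = -385625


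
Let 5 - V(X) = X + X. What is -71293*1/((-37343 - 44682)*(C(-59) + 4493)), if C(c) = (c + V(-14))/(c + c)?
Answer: 4206287/21744827500 ≈ 0.00019344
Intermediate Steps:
V(X) = 5 - 2*X (V(X) = 5 - (X + X) = 5 - 2*X)
C(c) = (33 + c)/(2*c) (C(c) = (c + (5 - 2*(-14)))/(c + c) = (c + (5 + 28))/((2*c)) = (c + 33)*(1/(2*c)) = (33 + c)*(1/(2*c)) = (33 + c)/(2*c))
-71293*1/((-37343 - 44682)*(C(-59) + 4493)) = -71293*1/((-37343 - 44682)*((1/2)*(33 - 59)/(-59) + 4493)) = -71293*(-1/(82025*((1/2)*(-1/59)*(-26) + 4493))) = -71293*(-1/(82025*(13/59 + 4493))) = -71293/((-82025*265100/59)) = -71293/(-21744827500/59) = -71293*(-59/21744827500) = 4206287/21744827500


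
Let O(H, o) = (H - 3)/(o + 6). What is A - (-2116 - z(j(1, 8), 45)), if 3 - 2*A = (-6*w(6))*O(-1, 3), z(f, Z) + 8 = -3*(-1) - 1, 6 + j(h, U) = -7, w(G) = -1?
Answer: 12677/6 ≈ 2112.8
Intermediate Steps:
O(H, o) = (-3 + H)/(6 + o)
j(h, U) = -13 (j(h, U) = -6 - 7 = -13)
z(f, Z) = -6 (z(f, Z) = -8 + (-3*(-1) - 1) = -8 + (3 - 1) = -8 + 2 = -6)
A = 17/6 (A = 3/2 - (-6*(-1))*(-3 - 1)/(6 + 3)/2 = 3/2 - 3*-4/9 = 3/2 - 3*(1/9)*(-4) = 3/2 - 3*(-4)/9 = 3/2 - 1/2*(-8/3) = 3/2 + 4/3 = 17/6 ≈ 2.8333)
A - (-2116 - z(j(1, 8), 45)) = 17/6 - (-2116 - 1*(-6)) = 17/6 - (-2116 + 6) = 17/6 - 1*(-2110) = 17/6 + 2110 = 12677/6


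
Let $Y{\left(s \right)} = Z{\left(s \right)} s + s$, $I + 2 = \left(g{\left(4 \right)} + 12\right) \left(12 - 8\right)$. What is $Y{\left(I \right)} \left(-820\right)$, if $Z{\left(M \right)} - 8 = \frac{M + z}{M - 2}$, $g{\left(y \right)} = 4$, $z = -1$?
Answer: $- \frac{1527742}{3} \approx -5.0925 \cdot 10^{5}$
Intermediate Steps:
$I = 62$ ($I = -2 + \left(4 + 12\right) \left(12 - 8\right) = -2 + 16 \cdot 4 = -2 + 64 = 62$)
$Z{\left(M \right)} = 8 + \frac{-1 + M}{-2 + M}$ ($Z{\left(M \right)} = 8 + \frac{M - 1}{M - 2} = 8 + \frac{-1 + M}{-2 + M}$)
$Y{\left(s \right)} = s + \frac{s \left(-17 + 9 s\right)}{-2 + s}$ ($Y{\left(s \right)} = \frac{-17 + 9 s}{-2 + s} s + s = \frac{s \left(-17 + 9 s\right)}{-2 + s} + s = s + \frac{s \left(-17 + 9 s\right)}{-2 + s}$)
$Y{\left(I \right)} \left(-820\right) = \frac{62 \left(-19 + 10 \cdot 62\right)}{-2 + 62} \left(-820\right) = \frac{62 \left(-19 + 620\right)}{60} \left(-820\right) = 62 \cdot \frac{1}{60} \cdot 601 \left(-820\right) = \frac{18631}{30} \left(-820\right) = - \frac{1527742}{3}$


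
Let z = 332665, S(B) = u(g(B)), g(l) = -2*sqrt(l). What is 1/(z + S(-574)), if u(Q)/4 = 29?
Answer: 1/332781 ≈ 3.0050e-6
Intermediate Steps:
u(Q) = 116 (u(Q) = 4*29 = 116)
S(B) = 116
1/(z + S(-574)) = 1/(332665 + 116) = 1/332781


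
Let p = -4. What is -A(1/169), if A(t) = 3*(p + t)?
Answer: 2025/169 ≈ 11.982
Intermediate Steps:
A(t) = -12 + 3*t (A(t) = 3*(-4 + t) = -12 + 3*t)
-A(1/169) = -(-12 + 3/169) = -1*(-2025/169) = 2025/169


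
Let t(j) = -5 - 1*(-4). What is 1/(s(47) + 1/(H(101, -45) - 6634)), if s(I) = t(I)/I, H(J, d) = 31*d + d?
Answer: -379478/8121 ≈ -46.728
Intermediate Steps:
t(j) = -1 (t(j) = -5 + 4 = -1)
H(J, d) = 32*d
s(I) = -1/I
1/(s(47) + 1/(H(101, -45) - 6634)) = 1/(-1/47 + 1/(32*(-45) - 6634)) = 1/(-1*1/47 + 1/(-1440 - 6634)) = 1/(-1/47 + 1/(-8074)) = 1/(-1/47 - 1/8074) = 1/(-8121/379478) = -379478/8121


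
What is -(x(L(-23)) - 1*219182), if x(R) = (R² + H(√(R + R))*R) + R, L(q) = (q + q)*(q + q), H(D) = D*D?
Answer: -13215302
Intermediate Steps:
H(D) = D²
L(q) = 4*q² (L(q) = (2*q)*(2*q) = 4*q²)
x(R) = R + 3*R² (x(R) = (R² + (√(R + R))²*R) + R = (R² + (√(2*R))²*R) + R = (R² + (√2*√R)²*R) + R = (R² + (2*R)*R) + R = (R² + 2*R²) + R = 3*R² + R = R + 3*R²)
-(x(L(-23)) - 1*219182) = -((4*(-23)²)*(1 + 3*(4*(-23)²)) - 1*219182) = -((4*529)*(1 + 3*(4*529)) - 219182) = -(2116*(1 + 3*2116) - 219182) = -(2116*(1 + 6348) - 219182) = -(2116*6349 - 219182) = -(13434484 - 219182) = -1*13215302 = -13215302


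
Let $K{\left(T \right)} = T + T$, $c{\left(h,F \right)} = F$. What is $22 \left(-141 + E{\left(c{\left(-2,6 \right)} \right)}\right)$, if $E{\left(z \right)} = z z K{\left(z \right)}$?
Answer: $6402$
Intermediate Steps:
$K{\left(T \right)} = 2 T$
$E{\left(z \right)} = 2 z^{3}$ ($E{\left(z \right)} = z z 2 z = z^{2} \cdot 2 z = 2 z^{3}$)
$22 \left(-141 + E{\left(c{\left(-2,6 \right)} \right)}\right) = 22 \left(-141 + 2 \cdot 6^{3}\right) = 22 \left(-141 + 2 \cdot 216\right) = 22 \left(-141 + 432\right) = 22 \cdot 291 = 6402$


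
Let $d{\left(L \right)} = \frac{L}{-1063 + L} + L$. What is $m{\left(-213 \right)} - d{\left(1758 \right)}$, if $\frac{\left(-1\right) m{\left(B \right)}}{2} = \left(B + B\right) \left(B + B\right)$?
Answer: $- \frac{253475208}{695} \approx -3.6471 \cdot 10^{5}$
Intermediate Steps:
$m{\left(B \right)} = - 8 B^{2}$ ($m{\left(B \right)} = - 2 \left(B + B\right) \left(B + B\right) = - 2 \cdot 2 B 2 B = - 2 \cdot 4 B^{2} = - 8 B^{2}$)
$d{\left(L \right)} = L + \frac{L}{-1063 + L}$ ($d{\left(L \right)} = \frac{L}{-1063 + L} + L = L + \frac{L}{-1063 + L}$)
$m{\left(-213 \right)} - d{\left(1758 \right)} = - 8 \left(-213\right)^{2} - \frac{1758 \left(-1062 + 1758\right)}{-1063 + 1758} = \left(-8\right) 45369 - 1758 \cdot \frac{1}{695} \cdot 696 = -362952 - 1758 \cdot \frac{1}{695} \cdot 696 = -362952 - \frac{1223568}{695} = - \frac{253475208}{695}$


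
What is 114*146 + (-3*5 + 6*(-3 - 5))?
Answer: 16581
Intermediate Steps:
114*146 + (-3*5 + 6*(-3 - 5)) = 16644 + (-15 + 6*(-8)) = 16644 + (-15 - 48) = 16644 - 63 = 16581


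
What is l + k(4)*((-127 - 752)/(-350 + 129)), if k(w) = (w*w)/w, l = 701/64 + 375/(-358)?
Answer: 65358155/2531776 ≈ 25.815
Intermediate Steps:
l = 113479/11456 (l = 701*(1/64) + 375*(-1/358) = 701/64 - 375/358 = 113479/11456 ≈ 9.9056)
k(w) = w (k(w) = w²/w = w)
l + k(4)*((-127 - 752)/(-350 + 129)) = 113479/11456 + 4*((-127 - 752)/(-350 + 129)) = 113479/11456 + 4*(-879/(-221)) = 113479/11456 + 4*(-879*(-1/221)) = 113479/11456 + 4*(879/221) = 113479/11456 + 3516/221 = 65358155/2531776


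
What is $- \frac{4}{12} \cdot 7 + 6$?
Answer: $\frac{11}{3} \approx 3.6667$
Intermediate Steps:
$- \frac{4}{12} \cdot 7 + 6 = \left(-4\right) \frac{1}{12} \cdot 7 + 6 = \left(- \frac{1}{3}\right) 7 + 6 = - \frac{7}{3} + 6 = \frac{11}{3}$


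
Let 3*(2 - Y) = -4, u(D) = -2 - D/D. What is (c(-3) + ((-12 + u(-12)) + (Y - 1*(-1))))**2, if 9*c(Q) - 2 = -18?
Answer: 12544/81 ≈ 154.86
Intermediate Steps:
u(D) = -3 (u(D) = -2 - 1*1 = -2 - 1 = -3)
c(Q) = -16/9 (c(Q) = 2/9 + (1/9)*(-18) = 2/9 - 2 = -16/9)
Y = 10/3 (Y = 2 - 1/3*(-4) = 2 + 4/3 = 10/3 ≈ 3.3333)
(c(-3) + ((-12 + u(-12)) + (Y - 1*(-1))))**2 = (-16/9 + ((-12 - 3) + (10/3 - 1*(-1))))**2 = (-16/9 + (-15 + (10/3 + 1)))**2 = (-16/9 + (-15 + 13/3))**2 = (-16/9 - 32/3)**2 = (-112/9)**2 = 12544/81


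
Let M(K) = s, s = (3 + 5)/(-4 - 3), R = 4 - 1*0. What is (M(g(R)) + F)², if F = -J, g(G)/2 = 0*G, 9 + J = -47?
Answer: 147456/49 ≈ 3009.3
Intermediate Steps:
J = -56 (J = -9 - 47 = -56)
R = 4 (R = 4 + 0 = 4)
s = -8/7 (s = 8/(-7) = 8*(-⅐) = -8/7 ≈ -1.1429)
g(G) = 0 (g(G) = 2*(0*G) = 2*0 = 0)
M(K) = -8/7
F = 56 (F = -1*(-56) = 56)
(M(g(R)) + F)² = (-8/7 + 56)² = (384/7)² = 147456/49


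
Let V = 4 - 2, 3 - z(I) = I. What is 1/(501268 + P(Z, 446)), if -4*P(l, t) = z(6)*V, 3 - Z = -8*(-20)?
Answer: 2/1002539 ≈ 1.9949e-6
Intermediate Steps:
z(I) = 3 - I
V = 2
Z = -157 (Z = 3 - (-8)*(-20) = 3 - 1*160 = 3 - 160 = -157)
P(l, t) = 3/2 (P(l, t) = -(3 - 1*6)*2/4 = -(3 - 6)*2/4 = -(-3)*2/4 = -¼*(-6) = 3/2)
1/(501268 + P(Z, 446)) = 1/(501268 + 3/2) = 1/(1002539/2) = 2/1002539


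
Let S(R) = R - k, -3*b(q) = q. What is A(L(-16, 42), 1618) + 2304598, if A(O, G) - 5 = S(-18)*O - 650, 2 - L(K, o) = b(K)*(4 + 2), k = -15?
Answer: 2304043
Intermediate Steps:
b(q) = -q/3
S(R) = 15 + R (S(R) = R - 1*(-15) = R + 15 = 15 + R)
L(K, o) = 2 + 2*K (L(K, o) = 2 - (-K/3)*(4 + 2) = 2 - (-K/3)*6 = 2 - (-2)*K = 2 + 2*K)
A(O, G) = -645 - 3*O (A(O, G) = 5 + ((15 - 18)*O - 650) = 5 + (-3*O - 650) = 5 + (-650 - 3*O) = -645 - 3*O)
A(L(-16, 42), 1618) + 2304598 = (-645 - 3*(2 + 2*(-16))) + 2304598 = (-645 - 3*(2 - 32)) + 2304598 = (-645 - 3*(-30)) + 2304598 = (-645 + 90) + 2304598 = -555 + 2304598 = 2304043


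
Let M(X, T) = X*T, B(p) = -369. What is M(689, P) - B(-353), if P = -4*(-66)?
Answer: 182265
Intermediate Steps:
P = 264
M(X, T) = T*X
M(689, P) - B(-353) = 264*689 - 1*(-369) = 181896 + 369 = 182265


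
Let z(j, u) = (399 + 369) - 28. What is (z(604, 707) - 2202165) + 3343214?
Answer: 1141789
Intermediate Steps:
z(j, u) = 740 (z(j, u) = 768 - 28 = 740)
(z(604, 707) - 2202165) + 3343214 = (740 - 2202165) + 3343214 = -2201425 + 3343214 = 1141789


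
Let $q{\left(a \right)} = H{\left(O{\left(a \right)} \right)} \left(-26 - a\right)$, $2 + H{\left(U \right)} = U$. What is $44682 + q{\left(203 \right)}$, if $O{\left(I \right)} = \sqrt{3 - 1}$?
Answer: $45140 - 229 \sqrt{2} \approx 44816.0$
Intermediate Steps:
$O{\left(I \right)} = \sqrt{2}$
$H{\left(U \right)} = -2 + U$
$q{\left(a \right)} = \left(-26 - a\right) \left(-2 + \sqrt{2}\right)$ ($q{\left(a \right)} = \left(-2 + \sqrt{2}\right) \left(-26 - a\right) = \left(-26 - a\right) \left(-2 + \sqrt{2}\right)$)
$44682 + q{\left(203 \right)} = 44682 + \left(2 - \sqrt{2}\right) \left(26 + 203\right) = 44682 + \left(2 - \sqrt{2}\right) 229 = 44682 + \left(458 - 229 \sqrt{2}\right) = 45140 - 229 \sqrt{2}$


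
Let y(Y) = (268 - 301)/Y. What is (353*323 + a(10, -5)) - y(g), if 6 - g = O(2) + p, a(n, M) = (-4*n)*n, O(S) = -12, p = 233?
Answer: 24428052/215 ≈ 1.1362e+5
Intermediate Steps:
a(n, M) = -4*n**2
g = -215 (g = 6 - (-12 + 233) = 6 - 1*221 = 6 - 221 = -215)
y(Y) = -33/Y
(353*323 + a(10, -5)) - y(g) = (353*323 - 4*10**2) - (-33)/(-215) = (114019 - 4*100) - (-33)*(-1)/215 = (114019 - 400) - 1*33/215 = 113619 - 33/215 = 24428052/215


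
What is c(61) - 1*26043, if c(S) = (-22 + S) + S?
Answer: -25943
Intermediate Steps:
c(S) = -22 + 2*S
c(61) - 1*26043 = (-22 + 2*61) - 1*26043 = (-22 + 122) - 26043 = 100 - 26043 = -25943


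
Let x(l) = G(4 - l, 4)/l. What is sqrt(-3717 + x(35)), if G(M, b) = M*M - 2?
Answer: 4*I*sqrt(5765)/5 ≈ 60.742*I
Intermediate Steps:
G(M, b) = -2 + M**2 (G(M, b) = M**2 - 2 = -2 + M**2)
x(l) = (-2 + (4 - l)**2)/l
sqrt(-3717 + x(35)) = sqrt(-3717 + (-2 + (-4 + 35)**2)/35) = sqrt(-3717 + (-2 + 31**2)/35) = sqrt(-3717 + (-2 + 961)/35) = sqrt(-3717 + (1/35)*959) = sqrt(-3717 + 137/5) = sqrt(-18448/5) = 4*I*sqrt(5765)/5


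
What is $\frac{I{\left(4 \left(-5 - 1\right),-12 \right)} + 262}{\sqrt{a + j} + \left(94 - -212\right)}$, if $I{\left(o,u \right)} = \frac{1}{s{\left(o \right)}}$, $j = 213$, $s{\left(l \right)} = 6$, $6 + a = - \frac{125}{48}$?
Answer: $\frac{3850704}{4484717} - \frac{3146 \sqrt{29433}}{13454151} \approx 0.81851$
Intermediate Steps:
$a = - \frac{413}{48}$ ($a = -6 - \frac{125}{48} = - \frac{413}{48} \approx -8.6042$)
$I{\left(o,u \right)} = \frac{1}{6}$
$\frac{I{\left(4 \left(-5 - 1\right),-12 \right)} + 262}{\sqrt{a + j} + \left(94 - -212\right)} = \frac{\frac{1}{6} + 262}{\sqrt{- \frac{413}{48} + 213} + \left(94 - -212\right)} = \frac{1573}{6 \left(\sqrt{\frac{9811}{48}} + \left(94 + 212\right)\right)} = \frac{1573}{6 \left(\frac{\sqrt{29433}}{12} + 306\right)} = \frac{1573}{6 \left(306 + \frac{\sqrt{29433}}{12}\right)}$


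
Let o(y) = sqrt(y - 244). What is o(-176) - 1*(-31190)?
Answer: 31190 + 2*I*sqrt(105) ≈ 31190.0 + 20.494*I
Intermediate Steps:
o(y) = sqrt(-244 + y)
o(-176) - 1*(-31190) = sqrt(-244 - 176) - 1*(-31190) = sqrt(-420) + 31190 = 2*I*sqrt(105) + 31190 = 31190 + 2*I*sqrt(105)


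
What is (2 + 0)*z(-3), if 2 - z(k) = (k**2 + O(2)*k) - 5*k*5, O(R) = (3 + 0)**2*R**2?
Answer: 52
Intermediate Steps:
O(R) = 9*R**2 (O(R) = 3**2*R**2 = 9*R**2)
z(k) = 2 - k**2 - 11*k (z(k) = 2 - ((k**2 + (9*2**2)*k) - 5*k*5) = 2 - ((k**2 + (9*4)*k) - 25*k) = 2 - ((k**2 + 36*k) - 25*k) = 2 - (k**2 + 11*k) = 2 + (-k**2 - 11*k) = 2 - k**2 - 11*k)
(2 + 0)*z(-3) = (2 + 0)*(2 - 1*(-3)**2 - 11*(-3)) = 2*(2 - 1*9 + 33) = 2*(2 - 9 + 33) = 2*26 = 52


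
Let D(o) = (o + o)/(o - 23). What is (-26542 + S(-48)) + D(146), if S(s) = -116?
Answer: -3278642/123 ≈ -26656.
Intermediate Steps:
D(o) = 2*o/(-23 + o) (D(o) = (2*o)/(-23 + o) = 2*o/(-23 + o))
(-26542 + S(-48)) + D(146) = (-26542 - 116) + 2*146/(-23 + 146) = -26658 + 2*146/123 = -26658 + 2*146*(1/123) = -26658 + 292/123 = -3278642/123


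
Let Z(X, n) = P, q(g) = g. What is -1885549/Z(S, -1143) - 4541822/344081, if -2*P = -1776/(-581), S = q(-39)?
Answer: 376938068019553/305543928 ≈ 1.2337e+6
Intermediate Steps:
S = -39
P = -888/581 (P = -(-888)/(-581) = -(-888)*(-1)/581 = -1/2*1776/581 = -888/581 ≈ -1.5284)
Z(X, n) = -888/581
-1885549/Z(S, -1143) - 4541822/344081 = -1885549/(-888/581) - 4541822/344081 = -1885549*(-581/888) - 4541822*1/344081 = 1095503969/888 - 4541822/344081 = 376938068019553/305543928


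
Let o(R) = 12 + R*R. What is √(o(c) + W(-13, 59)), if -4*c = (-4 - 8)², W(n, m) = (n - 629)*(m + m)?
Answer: 12*I*√517 ≈ 272.85*I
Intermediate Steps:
W(n, m) = 2*m*(-629 + n) (W(n, m) = (-629 + n)*(2*m) = 2*m*(-629 + n))
c = -36 (c = -(-4 - 8)²/4 = -¼*(-12)² = -¼*144 = -36)
o(R) = 12 + R²
√(o(c) + W(-13, 59)) = √((12 + (-36)²) + 2*59*(-629 - 13)) = √((12 + 1296) + 2*59*(-642)) = √(1308 - 75756) = √(-74448) = 12*I*√517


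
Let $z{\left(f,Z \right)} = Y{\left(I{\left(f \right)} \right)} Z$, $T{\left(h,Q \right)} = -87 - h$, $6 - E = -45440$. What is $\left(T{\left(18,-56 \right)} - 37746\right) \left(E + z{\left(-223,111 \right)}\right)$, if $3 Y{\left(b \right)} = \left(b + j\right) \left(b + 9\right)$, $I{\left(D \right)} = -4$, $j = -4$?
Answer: $-1664157066$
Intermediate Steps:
$Y{\left(b \right)} = \frac{\left(-4 + b\right) \left(9 + b\right)}{3}$ ($Y{\left(b \right)} = \frac{\left(b - 4\right) \left(b + 9\right)}{3} = \frac{\left(-4 + b\right) \left(9 + b\right)}{3}$)
$E = 45446$ ($E = 6 - -45440 = 6 + 45440 = 45446$)
$z{\left(f,Z \right)} = - \frac{40 Z}{3}$ ($z{\left(f,Z \right)} = \left(-12 + \frac{\left(-4\right)^{2}}{3} + \frac{5}{3} \left(-4\right)\right) Z = \left(-12 + \frac{1}{3} \cdot 16 - \frac{20}{3}\right) Z = \left(-12 + \frac{16}{3} - \frac{20}{3}\right) Z = - \frac{40 Z}{3}$)
$\left(T{\left(18,-56 \right)} - 37746\right) \left(E + z{\left(-223,111 \right)}\right) = \left(\left(-87 - 18\right) - 37746\right) \left(45446 - 1480\right) = \left(-105 - 37746\right) 43966 = \left(-37851\right) 43966 = -1664157066$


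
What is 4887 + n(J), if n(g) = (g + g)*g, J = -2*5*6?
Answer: 12087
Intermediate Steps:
J = -60 (J = -10*6 = -60)
n(g) = 2*g² (n(g) = (2*g)*g = 2*g²)
4887 + n(J) = 4887 + 2*(-60)² = 4887 + 2*3600 = 4887 + 7200 = 12087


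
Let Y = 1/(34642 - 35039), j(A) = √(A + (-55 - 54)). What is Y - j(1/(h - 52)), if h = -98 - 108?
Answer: -1/397 - I*√7255734/258 ≈ -0.0025189 - 10.44*I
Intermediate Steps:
h = -206
j(A) = √(-109 + A) (j(A) = √(A - 109) = √(-109 + A))
Y = -1/397 (Y = 1/(-397) = -1/397 ≈ -0.0025189)
Y - j(1/(h - 52)) = -1/397 - √(-109 + 1/(-206 - 52)) = -1/397 - √(-109 + 1/(-258)) = -1/397 - √(-109 - 1/258) = -1/397 - √(-28123/258) = -1/397 - I*√7255734/258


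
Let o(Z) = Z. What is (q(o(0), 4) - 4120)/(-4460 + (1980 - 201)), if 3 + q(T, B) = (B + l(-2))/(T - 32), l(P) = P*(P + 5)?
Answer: 65967/42896 ≈ 1.5378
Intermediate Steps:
l(P) = P*(5 + P)
q(T, B) = -3 + (-6 + B)/(-32 + T) (q(T, B) = -3 + (B - 2*(5 - 2))/(T - 32) = -3 + (B - 2*3)/(-32 + T) = -3 + (B - 6)/(-32 + T) = -3 + (-6 + B)/(-32 + T))
(q(o(0), 4) - 4120)/(-4460 + (1980 - 201)) = ((90 + 4 - 3*0)/(-32 + 0) - 4120)/(-4460 + (1980 - 201)) = ((90 + 4 + 0)/(-32) - 4120)/(-4460 + 1779) = (-1/32*94 - 4120)/(-2681) = (-47/16 - 4120)*(-1/2681) = -65967/16*(-1/2681) = 65967/42896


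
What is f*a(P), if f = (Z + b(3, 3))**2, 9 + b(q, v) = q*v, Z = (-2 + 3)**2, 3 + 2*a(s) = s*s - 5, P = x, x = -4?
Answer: 4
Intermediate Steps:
P = -4
a(s) = -4 + s**2/2 (a(s) = -3/2 + (s*s - 5)/2 = -3/2 + (s**2 - 5)/2 = -3/2 + (-5 + s**2)/2 = -3/2 + (-5/2 + s**2/2) = -4 + s**2/2)
Z = 1 (Z = 1**2 = 1)
b(q, v) = -9 + q*v
f = 1 (f = (1 + (-9 + 3*3))**2 = (1 + (-9 + 9))**2 = (1 + 0)**2 = 1**2 = 1)
f*a(P) = 1*(-4 + (1/2)*(-4)**2) = 1*(-4 + (1/2)*16) = 1*(-4 + 8) = 1*4 = 4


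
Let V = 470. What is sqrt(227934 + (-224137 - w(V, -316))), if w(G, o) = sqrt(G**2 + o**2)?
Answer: sqrt(3797 - 2*sqrt(80189)) ≈ 56.839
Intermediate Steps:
sqrt(227934 + (-224137 - w(V, -316))) = sqrt(227934 + (-224137 - sqrt(470**2 + (-316)**2))) = sqrt(227934 + (-224137 - sqrt(220900 + 99856))) = sqrt(227934 + (-224137 - sqrt(320756))) = sqrt(227934 + (-224137 - 2*sqrt(80189))) = sqrt(3797 - 2*sqrt(80189))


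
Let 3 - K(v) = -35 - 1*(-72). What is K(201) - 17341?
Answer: -17375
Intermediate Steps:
K(v) = -34 (K(v) = 3 - (-35 - 1*(-72)) = 3 - (-35 + 72) = 3 - 1*37 = 3 - 37 = -34)
K(201) - 17341 = -34 - 17341 = -17375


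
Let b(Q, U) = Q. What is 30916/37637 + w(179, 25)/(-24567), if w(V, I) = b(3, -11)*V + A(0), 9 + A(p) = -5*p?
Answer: 246547012/308209393 ≈ 0.79993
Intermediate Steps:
A(p) = -9 - 5*p
w(V, I) = -9 + 3*V (w(V, I) = 3*V + (-9 - 5*0) = 3*V + (-9 + 0) = 3*V - 9 = -9 + 3*V)
30916/37637 + w(179, 25)/(-24567) = 30916/37637 + (-9 + 3*179)/(-24567) = 30916*(1/37637) + (-9 + 537)*(-1/24567) = 30916/37637 + 528*(-1/24567) = 30916/37637 - 176/8189 = 246547012/308209393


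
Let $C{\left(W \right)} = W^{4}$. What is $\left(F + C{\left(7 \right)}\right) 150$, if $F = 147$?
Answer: $382200$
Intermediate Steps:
$\left(F + C{\left(7 \right)}\right) 150 = \left(147 + 7^{4}\right) 150 = \left(147 + 2401\right) 150 = 2548 \cdot 150 = 382200$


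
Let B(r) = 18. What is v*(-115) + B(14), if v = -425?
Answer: 48893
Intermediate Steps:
v*(-115) + B(14) = -425*(-115) + 18 = 48875 + 18 = 48893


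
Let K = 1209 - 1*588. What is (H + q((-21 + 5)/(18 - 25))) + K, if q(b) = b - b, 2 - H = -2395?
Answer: 3018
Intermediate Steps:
K = 621 (K = 1209 - 588 = 621)
H = 2397 (H = 2 - 1*(-2395) = 2 + 2395 = 2397)
q(b) = 0
(H + q((-21 + 5)/(18 - 25))) + K = (2397 + 0) + 621 = 2397 + 621 = 3018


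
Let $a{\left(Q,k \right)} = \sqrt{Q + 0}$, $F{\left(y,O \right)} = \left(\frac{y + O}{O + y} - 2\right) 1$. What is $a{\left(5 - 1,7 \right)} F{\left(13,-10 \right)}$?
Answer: $-2$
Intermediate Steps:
$F{\left(y,O \right)} = -1$ ($F{\left(y,O \right)} = \left(\frac{O + y}{O + y} - 2\right) 1 = \left(1 - 2\right) 1 = \left(-1\right) 1 = -1$)
$a{\left(Q,k \right)} = \sqrt{Q}$
$a{\left(5 - 1,7 \right)} F{\left(13,-10 \right)} = \sqrt{5 - 1} \left(-1\right) = \sqrt{4} \left(-1\right) = 2 \left(-1\right) = -2$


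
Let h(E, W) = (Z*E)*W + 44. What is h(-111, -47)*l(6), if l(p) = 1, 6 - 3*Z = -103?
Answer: 189595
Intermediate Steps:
Z = 109/3 (Z = 2 - 1/3*(-103) = 2 + 103/3 = 109/3 ≈ 36.333)
h(E, W) = 44 + 109*E*W/3 (h(E, W) = (109*E/3)*W + 44 = 109*E*W/3 + 44 = 44 + 109*E*W/3)
h(-111, -47)*l(6) = (44 + (109/3)*(-111)*(-47))*1 = (44 + 189551)*1 = 189595*1 = 189595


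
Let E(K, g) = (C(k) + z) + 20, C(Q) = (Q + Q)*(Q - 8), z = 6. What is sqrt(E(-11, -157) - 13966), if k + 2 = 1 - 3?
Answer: 2*I*sqrt(3461) ≈ 117.66*I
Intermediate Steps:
k = -4 (k = -2 + (1 - 3) = -2 - 2 = -4)
C(Q) = 2*Q*(-8 + Q) (C(Q) = (2*Q)*(-8 + Q) = 2*Q*(-8 + Q))
E(K, g) = 122 (E(K, g) = (2*(-4)*(-8 - 4) + 6) + 20 = (2*(-4)*(-12) + 6) + 20 = (96 + 6) + 20 = 102 + 20 = 122)
sqrt(E(-11, -157) - 13966) = sqrt(122 - 13966) = sqrt(-13844) = 2*I*sqrt(3461)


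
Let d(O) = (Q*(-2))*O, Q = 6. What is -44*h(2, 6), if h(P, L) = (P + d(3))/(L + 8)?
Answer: 748/7 ≈ 106.86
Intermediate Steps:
d(O) = -12*O (d(O) = (6*(-2))*O = -12*O)
h(P, L) = (-36 + P)/(8 + L) (h(P, L) = (P - 12*3)/(L + 8) = (P - 36)/(8 + L) = (-36 + P)/(8 + L))
-44*h(2, 6) = -44*(-36 + 2)/(8 + 6) = -44*(-34)/14 = -22*(-34)/7 = -44*(-17/7) = 748/7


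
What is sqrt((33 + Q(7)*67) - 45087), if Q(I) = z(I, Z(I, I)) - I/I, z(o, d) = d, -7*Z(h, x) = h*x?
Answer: I*sqrt(45590) ≈ 213.52*I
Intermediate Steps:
Z(h, x) = -h*x/7
Q(I) = -1 - I**2/7 (Q(I) = -I*I/7 - I/I = -I**2/7 - 1*1 = -I**2/7 - 1 = -1 - I**2/7)
sqrt((33 + Q(7)*67) - 45087) = sqrt((33 + (-1 - 1/7*7**2)*67) - 45087) = sqrt((33 + (-1 - 1/7*49)*67) - 45087) = sqrt((33 + (-1 - 7)*67) - 45087) = sqrt((33 - 8*67) - 45087) = sqrt((33 - 536) - 45087) = sqrt(-503 - 45087) = sqrt(-45590) = I*sqrt(45590)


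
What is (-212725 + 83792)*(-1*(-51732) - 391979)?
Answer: 43869066451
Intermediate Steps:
(-212725 + 83792)*(-1*(-51732) - 391979) = -128933*(51732 - 391979) = -128933*(-340247) = 43869066451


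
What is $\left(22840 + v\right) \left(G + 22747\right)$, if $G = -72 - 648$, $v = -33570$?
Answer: $-236349710$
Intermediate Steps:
$G = -720$ ($G = -72 - 648 = -720$)
$\left(22840 + v\right) \left(G + 22747\right) = \left(22840 - 33570\right) \left(-720 + 22747\right) = \left(-10730\right) 22027 = -236349710$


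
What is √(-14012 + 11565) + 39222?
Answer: 39222 + I*√2447 ≈ 39222.0 + 49.467*I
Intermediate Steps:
√(-14012 + 11565) + 39222 = √(-2447) + 39222 = I*√2447 + 39222 = 39222 + I*√2447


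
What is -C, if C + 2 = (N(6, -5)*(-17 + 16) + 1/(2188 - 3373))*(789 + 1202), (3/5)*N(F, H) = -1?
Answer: -1309288/395 ≈ -3314.7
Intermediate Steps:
N(F, H) = -5/3 (N(F, H) = (5/3)*(-1) = -5/3)
C = 1309288/395 (C = -2 + (-5*(-17 + 16)/3 + 1/(2188 - 3373))*(789 + 1202) = -2 + (-5/3*(-1) + 1/(-1185))*1991 = -2 + (5/3 - 1/1185)*1991 = -2 + (658/395)*1991 = -2 + 1310078/395 = 1309288/395 ≈ 3314.7)
-C = -1*1309288/395 = -1309288/395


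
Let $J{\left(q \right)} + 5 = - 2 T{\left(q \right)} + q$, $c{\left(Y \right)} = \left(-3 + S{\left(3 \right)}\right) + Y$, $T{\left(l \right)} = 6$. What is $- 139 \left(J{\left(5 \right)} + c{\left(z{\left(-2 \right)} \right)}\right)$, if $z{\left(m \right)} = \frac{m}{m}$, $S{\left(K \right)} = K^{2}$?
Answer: $695$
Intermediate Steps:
$z{\left(m \right)} = 1$
$c{\left(Y \right)} = 6 + Y$ ($c{\left(Y \right)} = \left(-3 + 3^{2}\right) + Y = \left(-3 + 9\right) + Y = 6 + Y$)
$J{\left(q \right)} = -17 + q$ ($J{\left(q \right)} = -5 + \left(\left(-2\right) 6 + q\right) = -5 + \left(-12 + q\right) = -17 + q$)
$- 139 \left(J{\left(5 \right)} + c{\left(z{\left(-2 \right)} \right)}\right) = - 139 \left(\left(-17 + 5\right) + \left(6 + 1\right)\right) = - 139 \left(-12 + 7\right) = \left(-139\right) \left(-5\right) = 695$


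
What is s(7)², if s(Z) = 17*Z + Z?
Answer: 15876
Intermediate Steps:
s(Z) = 18*Z
s(7)² = (18*7)² = 126² = 15876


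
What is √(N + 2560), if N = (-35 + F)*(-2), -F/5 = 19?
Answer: 2*√705 ≈ 53.104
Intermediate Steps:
F = -95 (F = -5*19 = -95)
N = 260 (N = (-35 - 95)*(-2) = -130*(-2) = 260)
√(N + 2560) = √(260 + 2560) = √2820 = 2*√705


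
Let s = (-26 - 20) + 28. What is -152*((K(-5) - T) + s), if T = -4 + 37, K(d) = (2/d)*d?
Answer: 7448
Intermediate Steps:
K(d) = 2
s = -18 (s = -46 + 28 = -18)
T = 33
-152*((K(-5) - T) + s) = -152*((2 - 1*33) - 18) = -152*((2 - 33) - 18) = -152*(-31 - 18) = -152*(-49) = 7448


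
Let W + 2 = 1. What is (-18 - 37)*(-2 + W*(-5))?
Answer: -165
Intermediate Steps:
W = -1 (W = -2 + 1 = -1)
(-18 - 37)*(-2 + W*(-5)) = (-18 - 37)*(-2 - 1*(-5)) = -55*(-2 + 5) = -55*3 = -165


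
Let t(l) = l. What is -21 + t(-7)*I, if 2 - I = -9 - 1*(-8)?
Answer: -42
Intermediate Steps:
I = 3 (I = 2 - (-9 - 1*(-8)) = 2 - (-9 + 8) = 2 - 1*(-1) = 2 + 1 = 3)
-21 + t(-7)*I = -21 - 7*3 = -21 - 21 = -42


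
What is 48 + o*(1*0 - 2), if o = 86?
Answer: -124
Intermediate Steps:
48 + o*(1*0 - 2) = 48 + 86*(1*0 - 2) = 48 + 86*(0 - 2) = 48 + 86*(-2) = 48 - 172 = -124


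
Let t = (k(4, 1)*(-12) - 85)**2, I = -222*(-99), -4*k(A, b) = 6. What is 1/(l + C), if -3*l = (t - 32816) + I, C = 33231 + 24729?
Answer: 3/180229 ≈ 1.6645e-5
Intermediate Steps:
k(A, b) = -3/2 (k(A, b) = -1/4*6 = -3/2)
C = 57960
I = 21978
t = 4489 (t = (-3/2*(-12) - 85)**2 = (18 - 85)**2 = (-67)**2 = 4489)
l = 6349/3 (l = -((4489 - 32816) + 21978)/3 = -(-28327 + 21978)/3 = -1/3*(-6349) = 6349/3 ≈ 2116.3)
1/(l + C) = 1/(6349/3 + 57960) = 1/(180229/3) = 3/180229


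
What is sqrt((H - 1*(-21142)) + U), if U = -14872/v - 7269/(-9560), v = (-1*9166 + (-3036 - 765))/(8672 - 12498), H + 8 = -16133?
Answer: sqrt(2357626082669864990)/61982260 ≈ 24.773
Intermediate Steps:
H = -16141 (H = -8 - 16133 = -16141)
v = 12967/3826 (v = (-9166 - 3801)/(-3826) = -12967*(-1/3826) = 12967/3826 ≈ 3.3892)
U = -543872343197/123964520 (U = -14872/12967/3826 - 7269/(-9560) = -14872*3826/12967 - 7269*(-1/9560) = -56900272/12967 + 7269/9560 = -543872343197/123964520 ≈ -4387.3)
sqrt((H - 1*(-21142)) + U) = sqrt((-16141 - 1*(-21142)) - 543872343197/123964520) = sqrt((-16141 + 21142) - 543872343197/123964520) = sqrt(5001 - 543872343197/123964520) = sqrt(76074221323/123964520) = sqrt(2357626082669864990)/61982260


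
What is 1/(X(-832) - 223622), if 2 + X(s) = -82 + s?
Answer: -1/224538 ≈ -4.4536e-6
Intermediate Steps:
X(s) = -84 + s (X(s) = -2 + (-82 + s) = -84 + s)
1/(X(-832) - 223622) = 1/((-84 - 832) - 223622) = 1/(-916 - 223622) = 1/(-224538) = -1/224538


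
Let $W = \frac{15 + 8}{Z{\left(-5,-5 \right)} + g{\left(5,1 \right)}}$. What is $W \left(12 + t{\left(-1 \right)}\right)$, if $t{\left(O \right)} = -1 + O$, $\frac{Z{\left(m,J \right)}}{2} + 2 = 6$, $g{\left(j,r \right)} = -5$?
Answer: $\frac{230}{3} \approx 76.667$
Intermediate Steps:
$Z{\left(m,J \right)} = 8$ ($Z{\left(m,J \right)} = -4 + 2 \cdot 6 = -4 + 12 = 8$)
$W = \frac{23}{3}$ ($W = \frac{15 + 8}{8 - 5} = \frac{23}{3} \approx 7.6667$)
$W \left(12 + t{\left(-1 \right)}\right) = \frac{23 \left(12 - 2\right)}{3} = \frac{23}{3} \cdot 10 = \frac{230}{3}$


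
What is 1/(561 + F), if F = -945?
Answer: -1/384 ≈ -0.0026042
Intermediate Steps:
1/(561 + F) = 1/(561 - 945) = 1/(-384) = -1/384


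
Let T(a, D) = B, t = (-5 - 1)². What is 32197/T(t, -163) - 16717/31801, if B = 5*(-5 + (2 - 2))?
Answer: -1024314722/795025 ≈ -1288.4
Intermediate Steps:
t = 36 (t = (-6)² = 36)
B = -25 (B = 5*(-5 + 0) = 5*(-5) = -25)
T(a, D) = -25
32197/T(t, -163) - 16717/31801 = 32197/(-25) - 16717/31801 = 32197*(-1/25) - 16717*1/31801 = -32197/25 - 16717/31801 = -1024314722/795025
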